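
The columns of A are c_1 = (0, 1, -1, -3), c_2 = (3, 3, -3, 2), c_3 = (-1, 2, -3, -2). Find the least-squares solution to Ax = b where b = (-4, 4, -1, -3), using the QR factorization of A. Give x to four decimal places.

x = (-0.3024, -0.5033, 1.5752)

c_1 = (0, 1, -1, -3); ‖c_1‖ = 3.3166, so q_1 = (0.0000, 0.3015, -0.3015, -0.9045).
q_1·c_2 = 0.0000·3 + 0.3015·3 + (-0.3015)·(-3) + (-0.9045)·2 = 0.0000.
u_2 = c_2 + 0.0000·q_1 = (3.0000, 3.0000, -3.0000, 2.0000).
‖u_2‖ = 5.5678, so q_2 = (0.5388, 0.5388, -0.5388, 0.3592).
q_1·c_3 = 0.0000·(-1) + 0.3015·2 + (-0.3015)·(-3) + (-0.9045)·(-2) = 3.3166; q_2·c_3 = 0.5388·(-1) + 0.5388·2 + (-0.5388)·(-3) + 0.3592·(-2) = 1.4368.
u_3 = c_3 − 3.3166·q_1 − 1.4368·q_2 = (-1.7742, 0.2258, -1.2258, 0.4839).
‖u_3‖ = 2.2216, so q_3 = (-0.7986, 0.1016, -0.5518, 0.2178).
Qᵀb = (4.2212, -0.5388, 3.4994).
Back-substitute: x_3 = 3.4994/2.2216 = 1.5752.
x_2 = (-0.5388 − 1.4368·1.5752)/5.5678 = -0.5033.
x_1 = (4.2212 + 0.0000·(-0.5033) − 3.3166·1.5752)/3.3166 = -0.3024.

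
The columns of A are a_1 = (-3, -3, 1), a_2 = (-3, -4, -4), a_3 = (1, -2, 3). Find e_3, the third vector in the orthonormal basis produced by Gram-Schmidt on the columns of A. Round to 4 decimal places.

e_1 = a_1/‖a_1‖ = (-3, -3, 1)/4.3589 = (-0.6882, -0.6882, 0.2294).
r_{12} = e_1·a_2 = 3.9001.
u_2 = a_2 − 3.9001·e_1 = (-0.3158, -1.3158, -4.8947).
‖u_2‖ = 5.0783, so e_2 = (-0.0622, -0.2591, -0.9638).
r_{13} = e_1·a_3 = 1.3765; r_{23} = e_2·a_3 = -2.4355.
u_3 = a_3 − 1.3765·e_1 + 2.4355·e_2 = (1.7959, -1.6837, 0.3367).
‖u_3‖ = 2.4846, so e_3 = (0.7228, -0.6776, 0.1355).

e_3 = (0.7228, -0.6776, 0.1355)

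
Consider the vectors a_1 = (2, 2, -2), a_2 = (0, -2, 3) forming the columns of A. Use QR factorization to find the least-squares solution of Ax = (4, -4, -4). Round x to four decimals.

a_1 = (2, 2, -2); ‖a_1‖ = 3.4641, so q_1 = (0.5774, 0.5774, -0.5774).
q_1·a_2 = 0.5774·0 + 0.5774·(-2) + (-0.5774)·3 = -2.8868.
u_2 = a_2 + 2.8868·q_1 = (1.6667, -0.3333, 1.3333).
‖u_2‖ = 2.1602, so q_2 = (0.7715, -0.1543, 0.6172).
Qᵀb = (2.3094, 1.2344).
Back-substitute: x_2 = 1.2344/2.1602 = 0.5714.
x_1 = (2.3094 + 2.8868·0.5714)/3.4641 = 1.1429.

x = (1.1429, 0.5714)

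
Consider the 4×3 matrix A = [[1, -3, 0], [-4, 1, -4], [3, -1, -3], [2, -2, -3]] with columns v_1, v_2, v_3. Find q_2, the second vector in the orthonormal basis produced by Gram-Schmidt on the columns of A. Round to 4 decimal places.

q_2 = (-0.8706, -0.2978, 0.1375, -0.3666)

v_1 = (1, -4, 3, 2); ‖v_1‖ = 5.4772, so q_1 = (0.1826, -0.7303, 0.5477, 0.3651).
q_1·v_2 = 0.1826·(-3) + (-0.7303)·1 + 0.5477·(-1) + 0.3651·(-2) = -2.5560.
u_2 = v_2 + 2.5560·q_1 = (-2.5333, -0.8667, 0.4000, -1.0667).
‖u_2‖ = 2.9098, so q_2 = (-0.8706, -0.2978, 0.1375, -0.3666).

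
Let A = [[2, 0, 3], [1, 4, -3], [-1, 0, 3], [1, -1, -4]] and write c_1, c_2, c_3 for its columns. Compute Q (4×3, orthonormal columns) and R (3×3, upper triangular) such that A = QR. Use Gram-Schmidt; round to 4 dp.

Q = [[0.7559, -0.2162, 0.6148], [0.3780, 0.9009, -0.1618], [-0.3780, 0.1081, 0.4207], [0.3780, -0.3604, -0.6472]], R = [[2.6458, 1.1339, -1.5119], [0.0000, 3.9641, -1.5856], [0.0000, 0.0000, 6.1806]]

c_1 = (2, 1, -1, 1); ‖c_1‖ = 2.6458, so q_1 = (0.7559, 0.3780, -0.3780, 0.3780).
q_1·c_2 = 0.7559·0 + 0.3780·4 + (-0.3780)·0 + 0.3780·(-1) = 1.1339.
u_2 = c_2 − 1.1339·q_1 = (-0.8571, 3.5714, 0.4286, -1.4286).
‖u_2‖ = 3.9641, so q_2 = (-0.2162, 0.9009, 0.1081, -0.3604).
q_1·c_3 = 0.7559·3 + 0.3780·(-3) + (-0.3780)·3 + 0.3780·(-4) = -1.5119; q_2·c_3 = (-0.2162)·3 + 0.9009·(-3) + 0.1081·3 + (-0.3604)·(-4) = -1.5856.
u_3 = c_3 + 1.5119·q_1 + 1.5856·q_2 = (3.8000, -1.0000, 2.6000, -4.0000).
‖u_3‖ = 6.1806, so q_3 = (0.6148, -0.1618, 0.4207, -0.6472).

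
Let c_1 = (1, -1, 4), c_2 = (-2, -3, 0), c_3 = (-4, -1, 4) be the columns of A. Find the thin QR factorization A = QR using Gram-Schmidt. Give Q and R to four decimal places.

Q = [[0.2357, -0.5713, -0.7861], [-0.2357, -0.8184, 0.5241], [0.9428, -0.0618, 0.3276]], R = [[4.2426, 0.2357, 3.0641], [0.0000, 3.5978, 2.8567], [0.0000, 0.0000, 3.9307]]

q_1 = c_1/‖c_1‖ = (1, -1, 4)/4.2426 = (0.2357, -0.2357, 0.9428).
r_{12} = q_1·c_2 = 0.2357.
u_2 = c_2 − 0.2357·q_1 = (-2.0556, -2.9444, -0.2222).
‖u_2‖ = 3.5978, so q_2 = (-0.5713, -0.8184, -0.0618).
r_{13} = q_1·c_3 = 3.0641; r_{23} = q_2·c_3 = 2.8567.
u_3 = c_3 − 3.0641·q_1 − 2.8567·q_2 = (-3.0901, 2.0601, 1.2876).
‖u_3‖ = 3.9307, so q_3 = (-0.7861, 0.5241, 0.3276).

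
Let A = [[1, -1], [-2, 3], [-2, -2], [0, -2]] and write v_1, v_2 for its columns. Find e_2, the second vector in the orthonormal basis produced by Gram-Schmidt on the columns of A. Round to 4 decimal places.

e_1 = v_1/‖v_1‖ = (1, -2, -2, 0)/3.0000 = (0.3333, -0.6667, -0.6667, 0.0000).
r_{12} = e_1·v_2 = -1.0000.
u_2 = v_2 + 1.0000·e_1 = (-0.6667, 2.3333, -2.6667, -2.0000).
‖u_2‖ = 4.1231, so e_2 = (-0.1617, 0.5659, -0.6468, -0.4851).

e_2 = (-0.1617, 0.5659, -0.6468, -0.4851)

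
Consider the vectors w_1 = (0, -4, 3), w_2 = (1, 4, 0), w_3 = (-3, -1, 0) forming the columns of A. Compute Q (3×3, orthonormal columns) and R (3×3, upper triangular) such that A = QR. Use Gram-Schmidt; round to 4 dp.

Q = [[0.0000, 0.3846, -0.9231], [-0.8000, 0.5538, 0.2308], [0.6000, 0.7385, 0.3077]], R = [[5.0000, -3.2000, 0.8000], [0.0000, 2.6000, -1.7077], [0.0000, 0.0000, 2.5385]]

q_1 = w_1/‖w_1‖ = (0, -4, 3)/5.0000 = (0.0000, -0.8000, 0.6000).
r_{12} = q_1·w_2 = -3.2000.
u_2 = w_2 + 3.2000·q_1 = (1.0000, 1.4400, 1.9200).
‖u_2‖ = 2.6000, so q_2 = (0.3846, 0.5538, 0.7385).
r_{13} = q_1·w_3 = 0.8000; r_{23} = q_2·w_3 = -1.7077.
u_3 = w_3 − 0.8000·q_1 + 1.7077·q_2 = (-2.3432, 0.5858, 0.7811).
‖u_3‖ = 2.5385, so q_3 = (-0.9231, 0.2308, 0.3077).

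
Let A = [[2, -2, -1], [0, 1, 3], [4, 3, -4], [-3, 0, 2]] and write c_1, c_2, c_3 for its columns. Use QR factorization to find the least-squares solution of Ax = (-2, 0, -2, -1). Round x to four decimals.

x = (-0.2758, 0.0427, 0.0560)

e_1 = c_1/‖c_1‖ = (2, 0, 4, -3)/5.3852 = (0.3714, 0.0000, 0.7428, -0.5571).
r_{12} = e_1·c_2 = 1.4856.
u_2 = c_2 − 1.4856·e_1 = (-2.5517, 1.0000, 1.8966, 0.8276).
‖u_2‖ = 3.4341, so e_2 = (-0.7431, 0.2912, 0.5523, 0.2410).
r_{13} = e_1·c_3 = -4.4567; r_{23} = e_2·c_3 = -0.1105.
u_3 = c_3 + 4.4567·e_1 + 0.1105·e_2 = (0.5731, 3.0322, -0.6287, -0.4561).
‖u_3‖ = 3.1821, so e_3 = (0.1801, 0.9529, -0.1976, -0.1433).
Qᵀb = (-1.6713, 0.1406, 0.1783).
Back-substitute: x_3 = 0.1783/3.1821 = 0.0560.
x_2 = (0.1406 + 0.1105·0.0560)/3.4341 = 0.0427.
x_1 = (-1.6713 − 1.4856·0.0427 + 4.4567·0.0560)/5.3852 = -0.2758.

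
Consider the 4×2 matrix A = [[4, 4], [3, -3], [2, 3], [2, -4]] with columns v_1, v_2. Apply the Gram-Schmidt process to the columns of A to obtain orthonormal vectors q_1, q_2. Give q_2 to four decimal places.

q_2 = (0.4837, -0.4923, 0.3843, -0.6132)

q_1 = v_1/‖v_1‖ = (4, 3, 2, 2)/5.7446 = (0.6963, 0.5222, 0.3482, 0.3482).
r_{12} = q_1·v_2 = 0.8704.
u_2 = v_2 − 0.8704·q_1 = (3.3939, -3.4545, 2.6970, -4.3030).
‖u_2‖ = 7.0173, so q_2 = (0.4837, -0.4923, 0.3843, -0.6132).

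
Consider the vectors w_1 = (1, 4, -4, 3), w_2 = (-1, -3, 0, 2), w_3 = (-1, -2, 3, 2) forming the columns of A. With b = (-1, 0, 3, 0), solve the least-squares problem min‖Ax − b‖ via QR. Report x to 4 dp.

x = (-0.1090, -0.6698, 0.8741)

w_1 = (1, 4, -4, 3); ‖w_1‖ = 6.4807, so e_1 = (0.1543, 0.6172, -0.6172, 0.4629).
e_1·w_2 = 0.1543·(-1) + 0.6172·(-3) + (-0.6172)·0 + 0.4629·2 = -1.0801.
u_2 = w_2 + 1.0801·e_1 = (-0.8333, -2.3333, -0.6667, 2.5000).
‖u_2‖ = 3.5824, so e_2 = (-0.2326, -0.6513, -0.1861, 0.6979).
e_1·w_3 = 0.1543·(-1) + 0.6172·(-2) + (-0.6172)·3 + 0.4629·2 = -2.3146; e_2·w_3 = (-0.2326)·(-1) + (-0.6513)·(-2) + (-0.1861)·3 + 0.6979·2 = 2.3727.
u_3 = w_3 + 2.3146·e_1 − 2.3727·e_2 = (-0.0909, 0.9740, 2.0130, 1.4156).
‖u_3‖ = 2.6482, so e_3 = (-0.0343, 0.3678, 0.7601, 0.5345).
Qᵀb = (-2.0059, -0.3257, 2.3147).
Back-substitute: x_3 = 2.3147/2.6482 = 0.8741.
x_2 = (-0.3257 − 2.3727·0.8741)/3.5824 = -0.6698.
x_1 = (-2.0059 + 1.0801·(-0.6698) + 2.3146·0.8741)/6.4807 = -0.1090.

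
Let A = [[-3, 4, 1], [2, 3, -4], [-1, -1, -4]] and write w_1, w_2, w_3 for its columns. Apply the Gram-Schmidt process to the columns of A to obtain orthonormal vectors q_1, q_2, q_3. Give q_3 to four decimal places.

q_3 = (0.0543, -0.3802, -0.9233)

w_1 = (-3, 2, -1); ‖w_1‖ = 3.7417, so q_1 = (-0.8018, 0.5345, -0.2673).
q_1·w_2 = (-0.8018)·4 + 0.5345·3 + (-0.2673)·(-1) = -1.3363.
u_2 = w_2 + 1.3363·q_1 = (2.9286, 3.7143, -1.3571).
‖u_2‖ = 4.9208, so q_2 = (0.5951, 0.7548, -0.2758).
q_1·w_3 = (-0.8018)·1 + 0.5345·(-4) + (-0.2673)·(-4) = -1.8708; q_2·w_3 = 0.5951·1 + 0.7548·(-4) + (-0.2758)·(-4) = -1.3209.
u_3 = w_3 + 1.8708·q_1 + 1.3209·q_2 = (0.2861, -2.0029, -4.8643).
‖u_3‖ = 5.2683, so q_3 = (0.0543, -0.3802, -0.9233).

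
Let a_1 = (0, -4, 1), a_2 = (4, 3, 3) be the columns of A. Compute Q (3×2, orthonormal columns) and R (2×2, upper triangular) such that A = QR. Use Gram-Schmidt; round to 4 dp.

a_1 = (0, -4, 1); ‖a_1‖ = 4.1231, so e_1 = (0.0000, -0.9701, 0.2425).
e_1·a_2 = 0.0000·4 + (-0.9701)·3 + 0.2425·3 = -2.1828.
u_2 = a_2 + 2.1828·e_1 = (4.0000, 0.8824, 3.5294).
‖u_2‖ = 5.4070, so e_2 = (0.7398, 0.1632, 0.6528).

Q = [[0.0000, 0.7398], [-0.9701, 0.1632], [0.2425, 0.6528]], R = [[4.1231, -2.1828], [0.0000, 5.4070]]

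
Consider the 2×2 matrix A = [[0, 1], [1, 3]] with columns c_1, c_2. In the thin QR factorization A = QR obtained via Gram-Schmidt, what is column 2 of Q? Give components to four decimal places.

q_2 = (1.0000, 0.0000)

q_1 = c_1/‖c_1‖ = (0, 1)/1.0000 = (0.0000, 1.0000).
r_{12} = q_1·c_2 = 3.0000.
u_2 = c_2 − 3.0000·q_1 = (1.0000, 0.0000).
‖u_2‖ = 1.0000, so q_2 = (1.0000, 0.0000).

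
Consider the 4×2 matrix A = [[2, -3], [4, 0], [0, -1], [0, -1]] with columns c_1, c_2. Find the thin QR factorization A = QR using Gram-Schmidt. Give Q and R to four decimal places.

Q = [[0.4472, -0.7913], [0.8944, 0.3956], [0.0000, -0.3297], [0.0000, -0.3297]], R = [[4.4721, -1.3416], [0.0000, 3.0332]]

c_1 = (2, 4, 0, 0); ‖c_1‖ = 4.4721, so q_1 = (0.4472, 0.8944, 0.0000, 0.0000).
q_1·c_2 = 0.4472·(-3) + 0.8944·0 + 0.0000·(-1) + 0.0000·(-1) = -1.3416.
u_2 = c_2 + 1.3416·q_1 = (-2.4000, 1.2000, -1.0000, -1.0000).
‖u_2‖ = 3.0332, so q_2 = (-0.7913, 0.3956, -0.3297, -0.3297).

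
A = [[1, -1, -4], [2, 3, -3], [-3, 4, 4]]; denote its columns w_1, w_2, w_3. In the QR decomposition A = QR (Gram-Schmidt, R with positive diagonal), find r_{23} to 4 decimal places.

w_1 = (1, 2, -3); ‖w_1‖ = 3.7417, so e_1 = (0.2673, 0.5345, -0.8018).
e_1·w_2 = 0.2673·(-1) + 0.5345·3 + (-0.8018)·4 = -1.8708.
u_2 = w_2 + 1.8708·e_1 = (-0.5000, 4.0000, 2.5000).
‖u_2‖ = 4.7434, so e_2 = (-0.1054, 0.8433, 0.5270).
r_{23} = e_2·w_3 = 0.0000.

r_{23} = 0.0000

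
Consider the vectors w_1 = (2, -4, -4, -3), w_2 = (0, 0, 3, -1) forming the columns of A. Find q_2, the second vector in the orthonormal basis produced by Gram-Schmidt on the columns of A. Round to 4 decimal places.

q_2 = (0.1397, -0.2794, 0.7683, -0.5587)

w_1 = (2, -4, -4, -3); ‖w_1‖ = 6.7082, so q_1 = (0.2981, -0.5963, -0.5963, -0.4472).
q_1·w_2 = 0.2981·0 + (-0.5963)·0 + (-0.5963)·3 + (-0.4472)·(-1) = -1.3416.
u_2 = w_2 + 1.3416·q_1 = (0.4000, -0.8000, 2.2000, -1.6000).
‖u_2‖ = 2.8636, so q_2 = (0.1397, -0.2794, 0.7683, -0.5587).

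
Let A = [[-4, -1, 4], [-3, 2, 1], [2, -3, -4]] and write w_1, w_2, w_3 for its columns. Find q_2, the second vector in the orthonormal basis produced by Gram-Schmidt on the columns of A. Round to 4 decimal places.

q_2 = (-0.6125, 0.3414, -0.7129)

q_1 = w_1/‖w_1‖ = (-4, -3, 2)/5.3852 = (-0.7428, -0.5571, 0.3714).
r_{12} = q_1·w_2 = -1.4856.
u_2 = w_2 + 1.4856·q_1 = (-2.1034, 1.1724, -2.4483).
‖u_2‖ = 3.4341, so q_2 = (-0.6125, 0.3414, -0.7129).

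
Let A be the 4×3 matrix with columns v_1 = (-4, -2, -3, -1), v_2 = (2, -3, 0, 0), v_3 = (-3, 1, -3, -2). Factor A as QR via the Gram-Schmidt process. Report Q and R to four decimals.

Q = [[-0.7303, 0.4832, 0.4220], [-0.3651, -0.8735, 0.2813], [-0.5477, -0.0558, -0.5215], [-0.1826, -0.0186, -0.6861]], R = [[5.4772, -0.3651, 3.8341], [0.0000, 3.5870, -2.1188], [0.0000, 0.0000, 1.9521]]

v_1 = (-4, -2, -3, -1); ‖v_1‖ = 5.4772, so q_1 = (-0.7303, -0.3651, -0.5477, -0.1826).
q_1·v_2 = (-0.7303)·2 + (-0.3651)·(-3) + (-0.5477)·0 + (-0.1826)·0 = -0.3651.
u_2 = v_2 + 0.3651·q_1 = (1.7333, -3.1333, -0.2000, -0.0667).
‖u_2‖ = 3.5870, so q_2 = (0.4832, -0.8735, -0.0558, -0.0186).
q_1·v_3 = (-0.7303)·(-3) + (-0.3651)·1 + (-0.5477)·(-3) + (-0.1826)·(-2) = 3.8341; q_2·v_3 = 0.4832·(-3) + (-0.8735)·1 + (-0.0558)·(-3) + (-0.0186)·(-2) = -2.1188.
u_3 = v_3 − 3.8341·q_1 + 2.1188·q_2 = (0.8238, 0.5492, -1.0181, -1.3394).
‖u_3‖ = 1.9521, so q_3 = (0.4220, 0.2813, -0.5215, -0.6861).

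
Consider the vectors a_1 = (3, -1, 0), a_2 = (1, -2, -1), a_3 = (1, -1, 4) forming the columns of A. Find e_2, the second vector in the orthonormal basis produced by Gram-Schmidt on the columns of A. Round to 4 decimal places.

e_1 = a_1/‖a_1‖ = (3, -1, 0)/3.1623 = (0.9487, -0.3162, 0.0000).
r_{12} = e_1·a_2 = 1.5811.
u_2 = a_2 − 1.5811·e_1 = (-0.5000, -1.5000, -1.0000).
‖u_2‖ = 1.8708, so e_2 = (-0.2673, -0.8018, -0.5345).

e_2 = (-0.2673, -0.8018, -0.5345)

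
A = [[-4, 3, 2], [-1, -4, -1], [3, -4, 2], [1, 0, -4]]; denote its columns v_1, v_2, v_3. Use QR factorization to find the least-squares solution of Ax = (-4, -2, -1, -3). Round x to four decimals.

v_1 = (-4, -1, 3, 1); ‖v_1‖ = 5.1962, so e_1 = (-0.7698, -0.1925, 0.5774, 0.1925).
e_1·v_2 = (-0.7698)·3 + (-0.1925)·(-4) + 0.5774·(-4) + 0.1925·0 = -3.8490.
u_2 = v_2 + 3.8490·e_1 = (0.0370, -4.7407, -1.7778, 0.7407).
‖u_2‖ = 5.1171, so e_2 = (0.0072, -0.9264, -0.3474, 0.1448).
e_1·v_3 = (-0.7698)·2 + (-0.1925)·(-1) + 0.5774·2 + 0.1925·(-4) = -0.9623; e_2·v_3 = 0.0072·2 + (-0.9264)·(-1) + (-0.3474)·2 + 0.1448·(-4) = -0.3329.
u_3 = v_3 + 0.9623·e_1 + 0.3329·e_2 = (1.2617, -1.4936, 2.4399, -3.7666).
‖u_3‖ = 4.8952, so e_3 = (0.2577, -0.3051, 0.4984, -0.7694).
Qᵀb = (2.3094, 1.7371, 1.3892).
Back-substitute: x_3 = 1.3892/4.8952 = 0.2838.
x_2 = (1.7371 + 0.3329·0.2838)/5.1171 = 0.3579.
x_1 = (2.3094 + 3.8490·0.3579 + 0.9623·0.2838)/5.1962 = 0.7621.

x = (0.7621, 0.3579, 0.2838)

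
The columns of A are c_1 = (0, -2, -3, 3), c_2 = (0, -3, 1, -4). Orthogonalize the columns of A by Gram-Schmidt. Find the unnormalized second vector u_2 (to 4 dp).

u_2 = (0.0000, -3.8182, -0.2273, -2.7727)

q_1 = c_1/‖c_1‖ = (0, -2, -3, 3)/4.6904 = (0.0000, -0.4264, -0.6396, 0.6396).
r_{12} = q_1·c_2 = -1.9188.
u_2 = c_2 + 1.9188·q_1 = (0.0000, -3.8182, -0.2273, -2.7727).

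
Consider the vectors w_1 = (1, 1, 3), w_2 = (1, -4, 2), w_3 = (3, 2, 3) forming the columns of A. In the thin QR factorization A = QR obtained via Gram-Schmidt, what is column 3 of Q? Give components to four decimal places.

e_1 = w_1/‖w_1‖ = (1, 1, 3)/3.3166 = (0.3015, 0.3015, 0.9045).
r_{12} = e_1·w_2 = 0.9045.
u_2 = w_2 − 0.9045·e_1 = (0.7273, -4.2727, 1.1818).
‖u_2‖ = 4.4924, so e_2 = (0.1619, -0.9511, 0.2631).
r_{13} = e_1·w_3 = 4.2212; r_{23} = e_2·w_3 = -0.6273.
u_3 = w_3 − 4.2212·e_1 + 0.6273·e_2 = (1.8288, 0.1306, -0.6532).
‖u_3‖ = 1.9464, so e_3 = (0.9396, 0.0671, -0.3356).

e_3 = (0.9396, 0.0671, -0.3356)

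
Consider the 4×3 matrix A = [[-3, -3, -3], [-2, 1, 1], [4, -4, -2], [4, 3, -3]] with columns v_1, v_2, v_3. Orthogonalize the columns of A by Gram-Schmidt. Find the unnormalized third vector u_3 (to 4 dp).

u_3 = (-3.0728, 0.1009, 0.3653, -2.6194)

e_1 = v_1/‖v_1‖ = (-3, -2, 4, 4)/6.7082 = (-0.4472, -0.2981, 0.5963, 0.5963).
r_{12} = e_1·v_2 = 0.4472.
u_2 = v_2 − 0.4472·e_1 = (-2.8000, 1.1333, -4.2667, 2.7333).
‖u_2‖ = 5.8992, so e_2 = (-0.4746, 0.1921, -0.7233, 0.4633).
r_{13} = e_1·v_3 = -1.9379; r_{23} = e_2·v_3 = 1.6726.
u_3 = v_3 + 1.9379·e_1 − 1.6726·e_2 = (-3.0728, 0.1009, 0.3653, -2.6194).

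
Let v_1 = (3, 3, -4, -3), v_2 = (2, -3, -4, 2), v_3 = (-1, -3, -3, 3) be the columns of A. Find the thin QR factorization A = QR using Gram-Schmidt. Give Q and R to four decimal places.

Q = [[0.4575, 0.2678, -0.8007], [0.4575, -0.6180, 0.2585], [-0.6100, -0.5933, -0.5192], [-0.4575, 0.4408, 0.1501]], R = [[6.5574, 1.0675, -1.3725], [0.0000, 5.6445, 4.6886], [0.0000, 0.0000, 2.0329]]

v_1 = (3, 3, -4, -3); ‖v_1‖ = 6.5574, so e_1 = (0.4575, 0.4575, -0.6100, -0.4575).
e_1·v_2 = 0.4575·2 + 0.4575·(-3) + (-0.6100)·(-4) + (-0.4575)·2 = 1.0675.
u_2 = v_2 − 1.0675·e_1 = (1.5116, -3.4884, -3.3488, 2.4884).
‖u_2‖ = 5.6445, so e_2 = (0.2678, -0.6180, -0.5933, 0.4408).
e_1·v_3 = 0.4575·(-1) + 0.4575·(-3) + (-0.6100)·(-3) + (-0.4575)·3 = -1.3725; e_2·v_3 = 0.2678·(-1) + (-0.6180)·(-3) + (-0.5933)·(-3) + 0.4408·3 = 4.6886.
u_3 = v_3 + 1.3725·e_1 − 4.6886·e_2 = (-1.6277, 0.5255, -1.0555, 0.3051).
‖u_3‖ = 2.0329, so e_3 = (-0.8007, 0.2585, -0.5192, 0.1501).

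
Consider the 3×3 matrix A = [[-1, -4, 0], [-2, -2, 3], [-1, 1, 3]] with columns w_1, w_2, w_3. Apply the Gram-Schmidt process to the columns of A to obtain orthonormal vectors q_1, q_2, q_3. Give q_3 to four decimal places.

q_1 = w_1/‖w_1‖ = (-1, -2, -1)/2.4495 = (-0.4082, -0.8165, -0.4082).
r_{12} = q_1·w_2 = 2.8577.
u_2 = w_2 − 2.8577·q_1 = (-2.8333, 0.3333, 2.1667).
‖u_2‖ = 3.5824, so q_2 = (-0.7909, 0.0930, 0.6048).
r_{13} = q_1·w_3 = -3.6742; r_{23} = q_2·w_3 = 2.0936.
u_3 = w_3 + 3.6742·q_1 − 2.0936·q_2 = (0.1558, -0.1948, 0.2338).
‖u_3‖ = 0.3419, so q_3 = (0.4558, -0.5698, 0.6838).

q_3 = (0.4558, -0.5698, 0.6838)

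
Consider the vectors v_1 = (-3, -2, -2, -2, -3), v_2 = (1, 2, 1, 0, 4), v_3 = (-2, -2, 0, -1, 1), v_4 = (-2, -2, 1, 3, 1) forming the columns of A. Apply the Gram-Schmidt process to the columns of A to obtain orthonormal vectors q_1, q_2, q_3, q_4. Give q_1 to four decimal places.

v_1 = (-3, -2, -2, -2, -3); ‖v_1‖ = 5.4772, so q_1 = (-0.5477, -0.3651, -0.3651, -0.3651, -0.5477).

q_1 = (-0.5477, -0.3651, -0.3651, -0.3651, -0.5477)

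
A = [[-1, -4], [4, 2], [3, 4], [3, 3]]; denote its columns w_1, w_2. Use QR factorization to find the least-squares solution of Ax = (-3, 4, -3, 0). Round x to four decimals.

e_1 = w_1/‖w_1‖ = (-1, 4, 3, 3)/5.9161 = (-0.1690, 0.6761, 0.5071, 0.5071).
r_{12} = e_1·w_2 = 5.5780.
u_2 = w_2 − 5.5780·e_1 = (-3.0571, -1.7714, 1.1714, 0.1714).
‖u_2‖ = 3.7264, so e_2 = (-0.8204, -0.4754, 0.3144, 0.0460).
Qᵀb = (1.6903, -0.3834).
Back-substitute: x_2 = -0.3834/3.7264 = -0.1029.
x_1 = (1.6903 − 5.5780·(-0.1029))/5.9161 = 0.3827.

x = (0.3827, -0.1029)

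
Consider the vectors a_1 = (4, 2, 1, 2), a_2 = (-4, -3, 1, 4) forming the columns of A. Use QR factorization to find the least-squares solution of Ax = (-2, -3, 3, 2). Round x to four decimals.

q_1 = a_1/‖a_1‖ = (4, 2, 1, 2)/5.0000 = (0.8000, 0.4000, 0.2000, 0.4000).
r_{12} = q_1·a_2 = -2.6000.
u_2 = a_2 + 2.6000·q_1 = (-1.9200, -1.9600, 1.5200, 5.0400).
‖u_2‖ = 5.9363, so q_2 = (-0.3234, -0.3302, 0.2561, 0.8490).
Qᵀb = (-1.4000, 4.1035).
Back-substitute: x_2 = 4.1035/5.9363 = 0.6913.
x_1 = (-1.4000 + 2.6000·0.6913)/5.0000 = 0.0795.

x = (0.0795, 0.6913)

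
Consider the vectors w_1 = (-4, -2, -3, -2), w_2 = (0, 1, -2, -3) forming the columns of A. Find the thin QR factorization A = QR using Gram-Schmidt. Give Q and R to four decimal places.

Q = [[-0.6963, 0.3660], [-0.3482, 0.4849], [-0.5222, -0.3294], [-0.3482, -0.7228]], R = [[5.7446, 1.7408], [0.0000, 3.3121]]

q_1 = w_1/‖w_1‖ = (-4, -2, -3, -2)/5.7446 = (-0.6963, -0.3482, -0.5222, -0.3482).
r_{12} = q_1·w_2 = 1.7408.
u_2 = w_2 − 1.7408·q_1 = (1.2121, 1.6061, -1.0909, -2.3939).
‖u_2‖ = 3.3121, so q_2 = (0.3660, 0.4849, -0.3294, -0.7228).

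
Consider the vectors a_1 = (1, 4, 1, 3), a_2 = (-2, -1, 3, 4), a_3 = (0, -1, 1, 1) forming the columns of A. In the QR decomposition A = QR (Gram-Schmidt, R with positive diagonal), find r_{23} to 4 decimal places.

a_1 = (1, 4, 1, 3); ‖a_1‖ = 5.1962, so q_1 = (0.1925, 0.7698, 0.1925, 0.5774).
q_1·a_2 = 0.1925·(-2) + 0.7698·(-1) + 0.1925·3 + 0.5774·4 = 1.7321.
u_2 = a_2 − 1.7321·q_1 = (-2.3333, -2.3333, 2.6667, 3.0000).
‖u_2‖ = 5.1962, so q_2 = (-0.4491, -0.4491, 0.5132, 0.5774).
r_{23} = q_2·a_3 = 1.5396.

r_{23} = 1.5396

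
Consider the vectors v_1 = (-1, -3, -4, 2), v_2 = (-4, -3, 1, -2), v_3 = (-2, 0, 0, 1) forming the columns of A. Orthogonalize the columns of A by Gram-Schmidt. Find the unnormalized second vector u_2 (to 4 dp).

e_1 = v_1/‖v_1‖ = (-1, -3, -4, 2)/5.4772 = (-0.1826, -0.5477, -0.7303, 0.3651).
r_{12} = e_1·v_2 = 0.9129.
u_2 = v_2 − 0.9129·e_1 = (-3.8333, -2.5000, 1.6667, -2.3333).

u_2 = (-3.8333, -2.5000, 1.6667, -2.3333)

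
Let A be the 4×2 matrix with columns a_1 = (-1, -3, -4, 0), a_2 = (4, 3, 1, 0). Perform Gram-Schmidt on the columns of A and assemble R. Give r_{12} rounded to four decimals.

a_1 = (-1, -3, -4, 0); ‖a_1‖ = 5.0990, so e_1 = (-0.1961, -0.5883, -0.7845, 0.0000).
r_{12} = e_1·a_2 = -3.3340.

r_{12} = -3.3340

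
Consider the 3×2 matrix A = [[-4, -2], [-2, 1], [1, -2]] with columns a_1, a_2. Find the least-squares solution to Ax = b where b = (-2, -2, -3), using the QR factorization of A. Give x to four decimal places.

x = (0.2832, 0.7630)

a_1 = (-4, -2, 1); ‖a_1‖ = 4.5826, so q_1 = (-0.8729, -0.4364, 0.2182).
q_1·a_2 = (-0.8729)·(-2) + (-0.4364)·1 + 0.2182·(-2) = 0.8729.
u_2 = a_2 − 0.8729·q_1 = (-1.2381, 1.3810, -2.1905).
‖u_2‖ = 2.8702, so q_2 = (-0.4314, 0.4811, -0.7632).
Qᵀb = (1.9640, 2.1900).
Back-substitute: x_2 = 2.1900/2.8702 = 0.7630.
x_1 = (1.9640 − 0.8729·0.7630)/4.5826 = 0.2832.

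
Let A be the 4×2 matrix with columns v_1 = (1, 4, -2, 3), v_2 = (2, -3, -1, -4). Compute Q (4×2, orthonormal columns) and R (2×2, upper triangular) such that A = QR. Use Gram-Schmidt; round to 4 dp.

e_1 = v_1/‖v_1‖ = (1, 4, -2, 3)/5.4772 = (0.1826, 0.7303, -0.3651, 0.5477).
r_{12} = e_1·v_2 = -3.6515.
u_2 = v_2 + 3.6515·e_1 = (2.6667, -0.3333, -2.3333, -2.0000).
‖u_2‖ = 4.0825, so e_2 = (0.6532, -0.0816, -0.5715, -0.4899).

Q = [[0.1826, 0.6532], [0.7303, -0.0816], [-0.3651, -0.5715], [0.5477, -0.4899]], R = [[5.4772, -3.6515], [0.0000, 4.0825]]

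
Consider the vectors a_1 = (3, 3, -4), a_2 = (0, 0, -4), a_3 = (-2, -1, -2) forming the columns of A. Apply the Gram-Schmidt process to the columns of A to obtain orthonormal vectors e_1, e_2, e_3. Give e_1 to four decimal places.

e_1 = a_1/‖a_1‖ = (3, 3, -4)/5.8310 = (0.5145, 0.5145, -0.6860).

e_1 = (0.5145, 0.5145, -0.6860)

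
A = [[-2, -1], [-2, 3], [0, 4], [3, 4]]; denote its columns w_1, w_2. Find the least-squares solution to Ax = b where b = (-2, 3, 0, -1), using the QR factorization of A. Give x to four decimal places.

x = (-0.4092, 0.2446)

w_1 = (-2, -2, 0, 3); ‖w_1‖ = 4.1231, so e_1 = (-0.4851, -0.4851, 0.0000, 0.7276).
e_1·w_2 = (-0.4851)·(-1) + (-0.4851)·3 + 0.0000·4 + 0.7276·4 = 1.9403.
u_2 = w_2 − 1.9403·e_1 = (-0.0588, 3.9412, 4.0000, 2.5882).
‖u_2‖ = 6.1835, so e_2 = (-0.0095, 0.6374, 0.6469, 0.4186).
Qᵀb = (-1.2127, 1.5126).
Back-substitute: x_2 = 1.5126/6.1835 = 0.2446.
x_1 = (-1.2127 − 1.9403·0.2446)/4.1231 = -0.4092.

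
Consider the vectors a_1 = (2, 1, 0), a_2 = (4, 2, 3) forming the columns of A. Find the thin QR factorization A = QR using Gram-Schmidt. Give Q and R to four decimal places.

e_1 = a_1/‖a_1‖ = (2, 1, 0)/2.2361 = (0.8944, 0.4472, 0.0000).
r_{12} = e_1·a_2 = 4.4721.
u_2 = a_2 − 4.4721·e_1 = (0.0000, 0.0000, 3.0000).
‖u_2‖ = 3.0000, so e_2 = (0.0000, 0.0000, 1.0000).

Q = [[0.8944, 0.0000], [0.4472, 0.0000], [0.0000, 1.0000]], R = [[2.2361, 4.4721], [0.0000, 3.0000]]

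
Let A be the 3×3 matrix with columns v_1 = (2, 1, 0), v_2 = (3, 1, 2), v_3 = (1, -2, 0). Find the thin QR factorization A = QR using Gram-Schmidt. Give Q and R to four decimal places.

Q = [[0.8944, 0.0976, 0.4364], [0.4472, -0.1952, -0.8729], [0.0000, 0.9759, -0.2182]], R = [[2.2361, 3.1305, 0.0000], [0.0000, 2.0494, 0.4880], [0.0000, 0.0000, 2.1822]]

v_1 = (2, 1, 0); ‖v_1‖ = 2.2361, so q_1 = (0.8944, 0.4472, 0.0000).
q_1·v_2 = 0.8944·3 + 0.4472·1 + 0.0000·2 = 3.1305.
u_2 = v_2 − 3.1305·q_1 = (0.2000, -0.4000, 2.0000).
‖u_2‖ = 2.0494, so q_2 = (0.0976, -0.1952, 0.9759).
q_1·v_3 = 0.8944·1 + 0.4472·(-2) + 0.0000·0 = 0.0000; q_2·v_3 = 0.0976·1 + (-0.1952)·(-2) + 0.9759·0 = 0.4880.
u_3 = v_3 + 0.0000·q_1 − 0.4880·q_2 = (0.9524, -1.9048, -0.4762).
‖u_3‖ = 2.1822, so q_3 = (0.4364, -0.8729, -0.2182).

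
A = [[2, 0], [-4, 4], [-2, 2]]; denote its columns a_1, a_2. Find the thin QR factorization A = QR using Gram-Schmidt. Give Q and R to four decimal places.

a_1 = (2, -4, -2); ‖a_1‖ = 4.8990, so e_1 = (0.4082, -0.8165, -0.4082).
e_1·a_2 = 0.4082·0 + (-0.8165)·4 + (-0.4082)·2 = -4.0825.
u_2 = a_2 + 4.0825·e_1 = (1.6667, 0.6667, 0.3333).
‖u_2‖ = 1.8257, so e_2 = (0.9129, 0.3651, 0.1826).

Q = [[0.4082, 0.9129], [-0.8165, 0.3651], [-0.4082, 0.1826]], R = [[4.8990, -4.0825], [0.0000, 1.8257]]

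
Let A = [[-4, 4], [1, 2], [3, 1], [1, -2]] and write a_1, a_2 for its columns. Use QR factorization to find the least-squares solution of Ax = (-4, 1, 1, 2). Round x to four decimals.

a_1 = (-4, 1, 3, 1); ‖a_1‖ = 5.1962, so q_1 = (-0.7698, 0.1925, 0.5774, 0.1925).
q_1·a_2 = (-0.7698)·4 + 0.1925·2 + 0.5774·1 + 0.1925·(-2) = -2.5019.
u_2 = a_2 + 2.5019·q_1 = (2.0741, 2.4815, 2.4444, -1.5185).
‖u_2‖ = 4.3291, so q_2 = (0.4791, 0.5732, 0.5647, -0.3508).
Qᵀb = (4.2339, -1.4801).
Back-substitute: x_2 = -1.4801/4.3291 = -0.3419.
x_1 = (4.2339 + 2.5019·(-0.3419))/5.1962 = 0.6502.

x = (0.6502, -0.3419)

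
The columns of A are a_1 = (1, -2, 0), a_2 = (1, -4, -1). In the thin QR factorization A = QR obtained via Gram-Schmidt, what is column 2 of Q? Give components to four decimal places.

a_1 = (1, -2, 0); ‖a_1‖ = 2.2361, so e_1 = (0.4472, -0.8944, 0.0000).
e_1·a_2 = 0.4472·1 + (-0.8944)·(-4) + 0.0000·(-1) = 4.0249.
u_2 = a_2 − 4.0249·e_1 = (-0.8000, -0.4000, -1.0000).
‖u_2‖ = 1.3416, so e_2 = (-0.5963, -0.2981, -0.7454).

e_2 = (-0.5963, -0.2981, -0.7454)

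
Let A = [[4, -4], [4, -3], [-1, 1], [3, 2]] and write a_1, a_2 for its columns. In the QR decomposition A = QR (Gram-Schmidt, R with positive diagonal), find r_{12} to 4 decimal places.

r_{12} = -3.5490

a_1 = (4, 4, -1, 3); ‖a_1‖ = 6.4807, so q_1 = (0.6172, 0.6172, -0.1543, 0.4629).
r_{12} = q_1·a_2 = -3.5490.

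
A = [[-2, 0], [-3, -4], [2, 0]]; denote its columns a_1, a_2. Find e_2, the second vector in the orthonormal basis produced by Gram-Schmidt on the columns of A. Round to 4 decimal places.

e_2 = (0.5145, -0.6860, -0.5145)

a_1 = (-2, -3, 2); ‖a_1‖ = 4.1231, so e_1 = (-0.4851, -0.7276, 0.4851).
e_1·a_2 = (-0.4851)·0 + (-0.7276)·(-4) + 0.4851·0 = 2.9104.
u_2 = a_2 − 2.9104·e_1 = (1.4118, -1.8824, -1.4118).
‖u_2‖ = 2.7440, so e_2 = (0.5145, -0.6860, -0.5145).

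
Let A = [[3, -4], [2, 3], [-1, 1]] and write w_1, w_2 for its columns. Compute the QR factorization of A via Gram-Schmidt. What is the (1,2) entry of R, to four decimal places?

w_1 = (3, 2, -1); ‖w_1‖ = 3.7417, so e_1 = (0.8018, 0.5345, -0.2673).
r_{12} = e_1·w_2 = -1.8708.

r_{12} = -1.8708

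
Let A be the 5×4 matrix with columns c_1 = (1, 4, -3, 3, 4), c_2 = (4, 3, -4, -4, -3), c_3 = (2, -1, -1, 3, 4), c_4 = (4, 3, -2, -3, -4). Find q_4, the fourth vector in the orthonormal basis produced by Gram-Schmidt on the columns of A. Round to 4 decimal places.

q_4 = (0.4889, 0.3144, 0.5416, 0.4708, -0.3835)

c_1 = (1, 4, -3, 3, 4); ‖c_1‖ = 7.1414, so q_1 = (0.1400, 0.5601, -0.4201, 0.4201, 0.5601).
q_1·c_2 = 0.1400·4 + 0.5601·3 + (-0.4201)·(-4) + 0.4201·(-4) + 0.5601·(-3) = 0.5601.
u_2 = c_2 − 0.5601·q_1 = (3.9216, 2.6863, -3.7647, -4.2353, -3.3137).
‖u_2‖ = 8.1047, so q_2 = (0.4839, 0.3314, -0.4645, -0.5226, -0.4089).
q_1·c_3 = 0.1400·2 + 0.5601·(-1) + (-0.4201)·(-1) + 0.4201·3 + 0.5601·4 = 3.6407; q_2·c_3 = 0.4839·2 + 0.3314·(-1) + (-0.4645)·(-1) + (-0.5226)·3 + (-0.4089)·4 = -2.1024.
u_3 = c_3 − 3.6407·q_1 + 2.1024·q_2 = (2.5075, -2.3424, -0.4472, 0.3719, 1.1012).
‖u_3‖ = 3.6504, so q_3 = (0.6869, -0.6417, -0.1225, 0.1019, 0.3017).
q_1·c_4 = 0.1400·4 + 0.5601·3 + (-0.4201)·(-2) + 0.4201·(-3) + 0.5601·(-4) = -0.4201; q_2·c_4 = 0.4839·4 + 0.3314·3 + (-0.4645)·(-2) + (-0.5226)·(-3) + (-0.4089)·(-4) = 7.0620; q_3·c_4 = 0.6869·4 + (-0.6417)·3 + (-0.1225)·(-2) + 0.1019·(-3) + 0.3017·(-4) = -0.4448.
u_4 = c_4 + 0.4201·q_1 − 7.0620·q_2 + 0.4448·q_3 = (0.9473, 0.6092, 1.0494, 0.9122, -0.7431).
‖u_4‖ = 1.9376, so q_4 = (0.4889, 0.3144, 0.5416, 0.4708, -0.3835).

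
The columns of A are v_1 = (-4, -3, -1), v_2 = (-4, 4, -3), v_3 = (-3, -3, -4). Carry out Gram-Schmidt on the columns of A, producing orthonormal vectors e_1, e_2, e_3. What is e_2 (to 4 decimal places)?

v_1 = (-4, -3, -1); ‖v_1‖ = 5.0990, so e_1 = (-0.7845, -0.5883, -0.1961).
e_1·v_2 = (-0.7845)·(-4) + (-0.5883)·4 + (-0.1961)·(-3) = 1.3728.
u_2 = v_2 − 1.3728·e_1 = (-2.9231, 4.8077, -2.7308).
‖u_2‖ = 6.2542, so e_2 = (-0.4674, 0.7687, -0.4366).

e_2 = (-0.4674, 0.7687, -0.4366)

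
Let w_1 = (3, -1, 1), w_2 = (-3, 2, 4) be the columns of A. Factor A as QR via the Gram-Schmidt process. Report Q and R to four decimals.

w_1 = (3, -1, 1); ‖w_1‖ = 3.3166, so e_1 = (0.9045, -0.3015, 0.3015).
e_1·w_2 = 0.9045·(-3) + (-0.3015)·2 + 0.3015·4 = -2.1106.
u_2 = w_2 + 2.1106·e_1 = (-1.0909, 1.3636, 4.6364).
‖u_2‖ = 4.9543, so e_2 = (-0.2202, 0.2752, 0.9358).

Q = [[0.9045, -0.2202], [-0.3015, 0.2752], [0.3015, 0.9358]], R = [[3.3166, -2.1106], [0.0000, 4.9543]]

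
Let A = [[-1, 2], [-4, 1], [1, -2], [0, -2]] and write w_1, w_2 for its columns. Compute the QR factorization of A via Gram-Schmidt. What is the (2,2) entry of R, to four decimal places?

w_1 = (-1, -4, 1, 0); ‖w_1‖ = 4.2426, so q_1 = (-0.2357, -0.9428, 0.2357, 0.0000).
q_1·w_2 = (-0.2357)·2 + (-0.9428)·1 + 0.2357·(-2) + 0.0000·(-2) = -1.8856.
u_2 = w_2 + 1.8856·q_1 = (1.5556, -0.7778, -1.5556, -2.0000).
r_{22} = ‖u_2‖ = 3.0732.

r_{22} = 3.0732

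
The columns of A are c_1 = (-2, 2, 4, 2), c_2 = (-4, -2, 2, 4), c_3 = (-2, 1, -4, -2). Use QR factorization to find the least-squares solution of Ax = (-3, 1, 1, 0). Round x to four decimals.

c_1 = (-2, 2, 4, 2); ‖c_1‖ = 5.2915, so e_1 = (-0.3780, 0.3780, 0.7559, 0.3780).
e_1·c_2 = (-0.3780)·(-4) + 0.3780·(-2) + 0.7559·2 + 0.3780·4 = 3.7796.
u_2 = c_2 − 3.7796·e_1 = (-2.5714, -3.4286, -0.8571, 2.5714).
‖u_2‖ = 5.0709, so e_2 = (-0.5071, -0.6761, -0.1690, 0.5071).
e_1·c_3 = (-0.3780)·(-2) + 0.3780·1 + 0.7559·(-4) + 0.3780·(-2) = -2.6458; e_2·c_3 = (-0.5071)·(-2) + (-0.6761)·1 + (-0.1690)·(-4) + 0.5071·(-2) = 0.0000.
u_3 = c_3 + 2.6458·e_1 + 0.0000·e_2 = (-3.0000, 2.0000, -2.0000, -1.0000).
‖u_3‖ = 4.2426, so e_3 = (-0.7071, 0.4714, -0.4714, -0.2357).
Qᵀb = (2.2678, 0.6761, 2.1213).
Back-substitute: x_3 = 2.1213/4.2426 = 0.5000.
x_2 = (0.6761 + 0.0000·0.5000)/5.0709 = 0.1333.
x_1 = (2.2678 − 3.7796·0.1333 + 2.6458·0.5000)/5.2915 = 0.5833.

x = (0.5833, 0.1333, 0.5000)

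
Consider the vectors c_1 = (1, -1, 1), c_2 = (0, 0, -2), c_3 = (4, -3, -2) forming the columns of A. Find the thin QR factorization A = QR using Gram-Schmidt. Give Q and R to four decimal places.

Q = [[0.5774, 0.4082, 0.7071], [-0.5774, -0.4082, 0.7071], [0.5774, -0.8165, 0.0000]], R = [[1.7321, -1.1547, 2.8868], [0.0000, 1.6330, 4.4907], [0.0000, 0.0000, 0.7071]]

e_1 = c_1/‖c_1‖ = (1, -1, 1)/1.7321 = (0.5774, -0.5774, 0.5774).
r_{12} = e_1·c_2 = -1.1547.
u_2 = c_2 + 1.1547·e_1 = (0.6667, -0.6667, -1.3333).
‖u_2‖ = 1.6330, so e_2 = (0.4082, -0.4082, -0.8165).
r_{13} = e_1·c_3 = 2.8868; r_{23} = e_2·c_3 = 4.4907.
u_3 = c_3 − 2.8868·e_1 − 4.4907·e_2 = (0.5000, 0.5000, 0.0000).
‖u_3‖ = 0.7071, so e_3 = (0.7071, 0.7071, 0.0000).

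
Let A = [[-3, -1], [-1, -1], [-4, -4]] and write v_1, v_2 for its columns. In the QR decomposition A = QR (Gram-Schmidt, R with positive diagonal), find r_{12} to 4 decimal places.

e_1 = v_1/‖v_1‖ = (-3, -1, -4)/5.0990 = (-0.5883, -0.1961, -0.7845).
r_{12} = e_1·v_2 = 3.9223.

r_{12} = 3.9223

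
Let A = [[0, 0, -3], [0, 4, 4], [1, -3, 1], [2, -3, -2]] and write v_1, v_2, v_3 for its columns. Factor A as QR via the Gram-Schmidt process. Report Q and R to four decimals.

Q = [[0.0000, 0.0000, -0.7109], [0.0000, 0.9481, 0.2237], [0.4472, -0.2844, 0.5964], [0.8944, 0.1422, -0.2982]], R = [[2.2361, -4.0249, -1.3416], [0.0000, 4.2190, 3.2235], [0.0000, 0.0000, 4.2201]]

v_1 = (0, 0, 1, 2); ‖v_1‖ = 2.2361, so e_1 = (0.0000, 0.0000, 0.4472, 0.8944).
e_1·v_2 = 0.0000·0 + 0.0000·4 + 0.4472·(-3) + 0.8944·(-3) = -4.0249.
u_2 = v_2 + 4.0249·e_1 = (0.0000, 4.0000, -1.2000, 0.6000).
‖u_2‖ = 4.2190, so e_2 = (0.0000, 0.9481, -0.2844, 0.1422).
e_1·v_3 = 0.0000·(-3) + 0.0000·4 + 0.4472·1 + 0.8944·(-2) = -1.3416; e_2·v_3 = 0.0000·(-3) + 0.9481·4 + (-0.2844)·1 + 0.1422·(-2) = 3.2235.
u_3 = v_3 + 1.3416·e_1 − 3.2235·e_2 = (-3.0000, 0.9438, 2.5169, -1.2584).
‖u_3‖ = 4.2201, so e_3 = (-0.7109, 0.2237, 0.5964, -0.2982).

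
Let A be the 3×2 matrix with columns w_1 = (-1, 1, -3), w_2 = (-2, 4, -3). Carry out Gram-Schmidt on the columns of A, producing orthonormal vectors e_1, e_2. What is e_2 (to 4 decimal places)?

e_2 = (-0.2177, 0.9019, 0.3732)

w_1 = (-1, 1, -3); ‖w_1‖ = 3.3166, so e_1 = (-0.3015, 0.3015, -0.9045).
e_1·w_2 = (-0.3015)·(-2) + 0.3015·4 + (-0.9045)·(-3) = 4.5227.
u_2 = w_2 − 4.5227·e_1 = (-0.6364, 2.6364, 1.0909).
‖u_2‖ = 2.9233, so e_2 = (-0.2177, 0.9019, 0.3732).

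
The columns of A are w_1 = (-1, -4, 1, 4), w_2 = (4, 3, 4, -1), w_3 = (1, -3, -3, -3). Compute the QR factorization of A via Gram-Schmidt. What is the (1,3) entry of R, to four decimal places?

r_{13} = -0.6860

w_1 = (-1, -4, 1, 4); ‖w_1‖ = 5.8310, so e_1 = (-0.1715, -0.6860, 0.1715, 0.6860).
r_{13} = e_1·w_3 = -0.6860.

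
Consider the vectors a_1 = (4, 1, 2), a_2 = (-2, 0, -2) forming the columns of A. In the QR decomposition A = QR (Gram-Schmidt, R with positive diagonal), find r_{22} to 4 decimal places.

r_{22} = 1.0690

e_1 = a_1/‖a_1‖ = (4, 1, 2)/4.5826 = (0.8729, 0.2182, 0.4364).
r_{12} = e_1·a_2 = -2.6186.
u_2 = a_2 + 2.6186·e_1 = (0.2857, 0.5714, -0.8571).
r_{22} = ‖u_2‖ = 1.0690.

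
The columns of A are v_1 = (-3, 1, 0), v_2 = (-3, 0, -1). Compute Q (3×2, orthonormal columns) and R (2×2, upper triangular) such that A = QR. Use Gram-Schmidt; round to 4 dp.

Q = [[-0.9487, -0.2176], [0.3162, -0.6529], [0.0000, -0.7255]], R = [[3.1623, 2.8460], [0.0000, 1.3784]]

v_1 = (-3, 1, 0); ‖v_1‖ = 3.1623, so q_1 = (-0.9487, 0.3162, 0.0000).
q_1·v_2 = (-0.9487)·(-3) + 0.3162·0 + 0.0000·(-1) = 2.8460.
u_2 = v_2 − 2.8460·q_1 = (-0.3000, -0.9000, -1.0000).
‖u_2‖ = 1.3784, so q_2 = (-0.2176, -0.6529, -0.7255).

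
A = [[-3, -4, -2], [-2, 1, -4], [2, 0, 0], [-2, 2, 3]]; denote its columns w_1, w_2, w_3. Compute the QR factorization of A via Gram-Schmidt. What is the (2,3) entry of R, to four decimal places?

r_{23} = 1.7566

w_1 = (-3, -2, 2, -2); ‖w_1‖ = 4.5826, so q_1 = (-0.6547, -0.4364, 0.4364, -0.4364).
q_1·w_2 = (-0.6547)·(-4) + (-0.4364)·1 + 0.4364·0 + (-0.4364)·2 = 1.3093.
u_2 = w_2 − 1.3093·q_1 = (-3.1429, 1.5714, -0.5714, 2.5714).
‖u_2‖ = 4.3916, so q_2 = (-0.7157, 0.3578, -0.1301, 0.5855).
r_{23} = q_2·w_3 = 1.7566.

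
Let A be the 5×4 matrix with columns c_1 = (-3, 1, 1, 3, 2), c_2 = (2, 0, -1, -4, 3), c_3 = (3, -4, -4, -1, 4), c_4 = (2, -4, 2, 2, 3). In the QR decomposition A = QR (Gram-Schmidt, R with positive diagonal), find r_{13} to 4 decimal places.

r_{13} = -2.4495

q_1 = c_1/‖c_1‖ = (-3, 1, 1, 3, 2)/4.8990 = (-0.6124, 0.2041, 0.2041, 0.6124, 0.4082).
r_{13} = q_1·c_3 = -2.4495.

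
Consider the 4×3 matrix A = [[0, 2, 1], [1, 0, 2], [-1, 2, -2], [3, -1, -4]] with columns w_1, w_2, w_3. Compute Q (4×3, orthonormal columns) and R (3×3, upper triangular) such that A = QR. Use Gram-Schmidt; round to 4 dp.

w_1 = (0, 1, -1, 3); ‖w_1‖ = 3.3166, so q_1 = (0.0000, 0.3015, -0.3015, 0.9045).
q_1·w_2 = 0.0000·2 + 0.3015·0 + (-0.3015)·2 + 0.9045·(-1) = -1.5076.
u_2 = w_2 + 1.5076·q_1 = (2.0000, 0.4545, 1.5455, 0.3636).
‖u_2‖ = 2.5937, so q_2 = (0.7711, 0.1752, 0.5958, 0.1402).
q_1·w_3 = 0.0000·1 + 0.3015·2 + (-0.3015)·(-2) + 0.9045·(-4) = -2.4121; q_2·w_3 = 0.7711·1 + 0.1752·2 + 0.5958·(-2) + 0.1402·(-4) = -0.6309.
u_3 = w_3 + 2.4121·q_1 + 0.6309·q_2 = (1.4865, 2.8378, -2.3514, -1.7297).
‖u_3‖ = 4.3340, so q_3 = (0.3430, 0.6548, -0.5425, -0.3991).

Q = [[0.0000, 0.7711, 0.3430], [0.3015, 0.1752, 0.6548], [-0.3015, 0.5958, -0.5425], [0.9045, 0.1402, -0.3991]], R = [[3.3166, -1.5076, -2.4121], [0.0000, 2.5937, -0.6309], [0.0000, 0.0000, 4.3340]]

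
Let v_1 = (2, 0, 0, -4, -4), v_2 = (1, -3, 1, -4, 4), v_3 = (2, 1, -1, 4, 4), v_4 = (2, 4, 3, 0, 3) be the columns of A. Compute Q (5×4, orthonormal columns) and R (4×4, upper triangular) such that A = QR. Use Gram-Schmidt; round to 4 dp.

e_1 = v_1/‖v_1‖ = (2, 0, 0, -4, -4)/6.0000 = (0.3333, 0.0000, 0.0000, -0.6667, -0.6667).
r_{12} = e_1·v_2 = 0.3333.
u_2 = v_2 − 0.3333·e_1 = (0.8889, -3.0000, 1.0000, -3.7778, 4.2222).
‖u_2‖ = 6.5490, so e_2 = (0.1357, -0.4581, 0.1527, -0.5769, 0.6447).
r_{13} = e_1·v_3 = -4.6667; r_{23} = e_2·v_3 = -0.0679.
u_3 = v_3 + 4.6667·e_1 + 0.0679·e_2 = (3.5648, 0.9689, -0.9896, 0.8497, 0.9326).
‖u_3‖ = 4.0271, so e_3 = (0.8852, 0.2406, -0.2457, 0.2110, 0.2316).
r_{14} = e_1·v_4 = -1.3333; r_{24} = e_2·v_4 = 0.8313; r_{34} = e_3·v_4 = 2.6903.
u_4 = v_4 + 1.3333·e_1 − 0.8313·e_2 − 2.6903·e_3 = (-0.0498, 3.7335, 3.5342, -0.9770, 0.9521).
‖u_4‖ = 5.3191, so e_4 = (-0.0094, 0.7019, 0.6644, -0.1837, 0.1790).

Q = [[0.3333, 0.1357, 0.8852, -0.0094], [0.0000, -0.4581, 0.2406, 0.7019], [0.0000, 0.1527, -0.2457, 0.6644], [-0.6667, -0.5769, 0.2110, -0.1837], [-0.6667, 0.6447, 0.2316, 0.1790]], R = [[6.0000, 0.3333, -4.6667, -1.3333], [0.0000, 6.5490, -0.0679, 0.8313], [0.0000, 0.0000, 4.0271, 2.6903], [0.0000, 0.0000, 0.0000, 5.3191]]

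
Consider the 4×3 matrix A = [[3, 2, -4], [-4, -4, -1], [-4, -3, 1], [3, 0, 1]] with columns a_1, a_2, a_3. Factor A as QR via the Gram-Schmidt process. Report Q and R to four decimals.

e_1 = a_1/‖a_1‖ = (3, -4, -4, 3)/7.0711 = (0.4243, -0.5657, -0.5657, 0.4243).
r_{12} = e_1·a_2 = 4.8083.
u_2 = a_2 − 4.8083·e_1 = (-0.0400, -1.2800, -0.2800, -2.0400).
‖u_2‖ = 2.4249, so e_2 = (-0.0165, -0.5279, -0.1155, -0.8413).
r_{13} = e_1·a_3 = -1.2728; r_{23} = e_2·a_3 = -0.3629.
u_3 = a_3 + 1.2728·e_1 + 0.3629·e_2 = (-3.4660, -1.9116, 0.2381, 1.2347).
‖u_3‖ = 4.1531, so e_3 = (-0.8346, -0.4603, 0.0573, 0.2973).

Q = [[0.4243, -0.0165, -0.8346], [-0.5657, -0.5279, -0.4603], [-0.5657, -0.1155, 0.0573], [0.4243, -0.8413, 0.2973]], R = [[7.0711, 4.8083, -1.2728], [0.0000, 2.4249, -0.3629], [0.0000, 0.0000, 4.1531]]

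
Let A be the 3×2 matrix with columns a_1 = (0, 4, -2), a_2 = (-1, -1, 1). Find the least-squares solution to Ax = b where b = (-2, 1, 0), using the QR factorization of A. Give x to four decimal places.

a_1 = (0, 4, -2); ‖a_1‖ = 4.4721, so q_1 = (0.0000, 0.8944, -0.4472).
q_1·a_2 = 0.0000·(-1) + 0.8944·(-1) + (-0.4472)·1 = -1.3416.
u_2 = a_2 + 1.3416·q_1 = (-1.0000, 0.2000, 0.4000).
‖u_2‖ = 1.0954, so q_2 = (-0.9129, 0.1826, 0.3651).
Qᵀb = (0.8944, 2.0083).
Back-substitute: x_2 = 2.0083/1.0954 = 1.8333.
x_1 = (0.8944 + 1.3416·1.8333)/4.4721 = 0.7500.

x = (0.7500, 1.8333)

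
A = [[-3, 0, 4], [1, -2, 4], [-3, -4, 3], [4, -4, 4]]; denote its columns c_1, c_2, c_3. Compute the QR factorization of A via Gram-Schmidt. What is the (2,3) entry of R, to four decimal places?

c_1 = (-3, 1, -3, 4); ‖c_1‖ = 5.9161, so q_1 = (-0.5071, 0.1690, -0.5071, 0.6761).
q_1·c_2 = (-0.5071)·0 + 0.1690·(-2) + (-0.5071)·(-4) + 0.6761·(-4) = -1.0142.
u_2 = c_2 + 1.0142·q_1 = (-0.5143, -1.8286, -4.5143, -3.3143).
‖u_2‖ = 5.9137, so q_2 = (-0.0870, -0.3092, -0.7634, -0.5604).
r_{23} = q_2·c_3 = -6.1166.

r_{23} = -6.1166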